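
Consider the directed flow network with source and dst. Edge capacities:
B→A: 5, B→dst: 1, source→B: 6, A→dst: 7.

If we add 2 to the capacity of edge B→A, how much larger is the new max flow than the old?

Original max flow = 6.
Edge B→A does not cross the min cut (source side {source}), so extra capacity there cannot help.
New max flow = 6. Increase = 0.

0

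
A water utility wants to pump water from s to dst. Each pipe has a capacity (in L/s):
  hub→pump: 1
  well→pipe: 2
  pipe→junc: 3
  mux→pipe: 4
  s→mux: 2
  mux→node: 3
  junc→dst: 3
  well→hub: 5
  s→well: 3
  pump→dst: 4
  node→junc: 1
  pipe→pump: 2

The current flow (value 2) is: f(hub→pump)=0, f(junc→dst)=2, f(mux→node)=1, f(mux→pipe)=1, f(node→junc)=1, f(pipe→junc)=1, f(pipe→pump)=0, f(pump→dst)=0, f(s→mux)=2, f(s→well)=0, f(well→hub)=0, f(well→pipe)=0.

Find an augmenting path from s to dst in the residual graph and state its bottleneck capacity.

Residual along s→well→pipe→junc→dst: s→well: 3, well→pipe: 2, pipe→junc: 2, junc→dst: 1.
Bottleneck = min = 1.

s→well→pipe→junc→dst, bottleneck 1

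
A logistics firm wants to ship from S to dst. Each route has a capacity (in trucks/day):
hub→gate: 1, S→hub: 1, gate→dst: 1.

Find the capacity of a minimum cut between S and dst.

1

Max flow = 1 (via 1 augmenting path).
In the residual at optimum, the set reachable from S is {S}.
Cut edges: S→hub (cap 1). Sum = 1.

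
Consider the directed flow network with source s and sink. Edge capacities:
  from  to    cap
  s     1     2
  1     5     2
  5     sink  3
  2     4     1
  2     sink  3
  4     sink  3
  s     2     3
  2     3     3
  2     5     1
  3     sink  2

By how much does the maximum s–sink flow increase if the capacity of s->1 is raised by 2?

Original max flow = 5.
Even with extra capacity on s->1, another cut of capacity 5 remains binding.
New max flow = 5. Increase = 0.

0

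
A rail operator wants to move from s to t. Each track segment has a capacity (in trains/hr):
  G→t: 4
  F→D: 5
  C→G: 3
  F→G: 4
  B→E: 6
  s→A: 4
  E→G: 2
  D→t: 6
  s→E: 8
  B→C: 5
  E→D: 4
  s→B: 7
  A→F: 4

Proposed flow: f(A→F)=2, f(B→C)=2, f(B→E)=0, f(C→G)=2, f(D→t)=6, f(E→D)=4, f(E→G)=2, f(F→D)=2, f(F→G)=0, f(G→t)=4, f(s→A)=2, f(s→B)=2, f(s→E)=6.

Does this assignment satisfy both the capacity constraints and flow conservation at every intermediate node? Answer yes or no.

Every edge has 0 ≤ f(e) ≤ cap(e).
At each intermediate node, inflow equals outflow.

Yes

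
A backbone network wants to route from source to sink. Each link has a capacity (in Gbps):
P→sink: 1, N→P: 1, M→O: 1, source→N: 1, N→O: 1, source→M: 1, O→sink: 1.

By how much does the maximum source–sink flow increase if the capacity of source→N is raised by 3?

0

Original max flow = 2.
Even with extra capacity on source→N, another cut of capacity 2 remains binding.
New max flow = 2. Increase = 0.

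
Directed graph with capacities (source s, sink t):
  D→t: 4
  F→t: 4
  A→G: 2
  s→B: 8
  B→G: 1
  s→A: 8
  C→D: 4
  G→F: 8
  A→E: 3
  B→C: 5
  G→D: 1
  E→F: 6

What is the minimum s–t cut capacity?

8

Max flow = 8 (via 4 augmenting paths).
In the residual at optimum, the set reachable from s is {A, B, C, D, E, F, G, s}.
Cut edges: D→t (cap 4), F→t (cap 4). Sum = 8.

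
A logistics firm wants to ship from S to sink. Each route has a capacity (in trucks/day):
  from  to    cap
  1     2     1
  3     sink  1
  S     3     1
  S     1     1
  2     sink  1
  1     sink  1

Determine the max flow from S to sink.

Augment S->1->sink: bottleneck 1. Total 1.
Augment S->3->sink: bottleneck 1. Total 2.
No augmenting path remains in the residual graph.

2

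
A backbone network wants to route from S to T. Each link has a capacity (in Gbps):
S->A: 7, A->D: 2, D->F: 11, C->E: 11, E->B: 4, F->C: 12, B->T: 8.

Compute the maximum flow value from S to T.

2

Augment S->A->D->F->C->E->B->T: bottleneck 2. Total 2.
No augmenting path remains in the residual graph.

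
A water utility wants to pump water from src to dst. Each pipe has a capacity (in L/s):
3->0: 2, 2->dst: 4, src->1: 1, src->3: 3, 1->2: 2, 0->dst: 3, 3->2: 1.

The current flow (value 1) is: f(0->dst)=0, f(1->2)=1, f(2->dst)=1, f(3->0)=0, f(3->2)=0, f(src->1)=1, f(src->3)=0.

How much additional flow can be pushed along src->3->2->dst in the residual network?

1

Residual capacities along the path: src->3: 3, 3->2: 1, 2->dst: 3.
Minimum is 1.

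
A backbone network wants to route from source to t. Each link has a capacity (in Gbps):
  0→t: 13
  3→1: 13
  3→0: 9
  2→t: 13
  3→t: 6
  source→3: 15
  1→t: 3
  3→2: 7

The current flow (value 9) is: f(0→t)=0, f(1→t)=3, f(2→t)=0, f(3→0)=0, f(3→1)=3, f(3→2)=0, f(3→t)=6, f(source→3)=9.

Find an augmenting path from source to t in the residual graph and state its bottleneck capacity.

Residual along source→3→2→t: source→3: 6, 3→2: 7, 2→t: 13.
Bottleneck = min = 6.

source→3→2→t, bottleneck 6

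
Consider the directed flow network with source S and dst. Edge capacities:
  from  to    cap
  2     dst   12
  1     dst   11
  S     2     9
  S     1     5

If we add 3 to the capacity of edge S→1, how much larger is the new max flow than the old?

3

Original max flow = 14.
After raising cap(S→1), augmenting paths through that edge carry 3 more units.
New max flow = 17. Increase = 3.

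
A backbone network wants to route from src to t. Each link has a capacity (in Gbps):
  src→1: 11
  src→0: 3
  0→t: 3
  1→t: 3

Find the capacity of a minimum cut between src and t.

6

Max flow = 6 (via 2 augmenting paths).
In the residual at optimum, the set reachable from src is {1, src}.
Cut edges: src→0 (cap 3), 1→t (cap 3). Sum = 6.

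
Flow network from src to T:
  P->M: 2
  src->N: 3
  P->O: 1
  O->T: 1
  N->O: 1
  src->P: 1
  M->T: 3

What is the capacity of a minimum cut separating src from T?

2

Max flow = 2 (via 2 augmenting paths).
In the residual at optimum, the set reachable from src is {N, src}.
Cut edges: src->P (cap 1), N->O (cap 1). Sum = 2.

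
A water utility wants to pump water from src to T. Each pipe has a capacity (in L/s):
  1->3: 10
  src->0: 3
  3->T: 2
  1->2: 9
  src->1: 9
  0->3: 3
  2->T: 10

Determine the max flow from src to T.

Augment src->0->3->T: bottleneck 2. Total 2.
Augment src->1->2->T: bottleneck 9. Total 11.
No augmenting path remains in the residual graph.

11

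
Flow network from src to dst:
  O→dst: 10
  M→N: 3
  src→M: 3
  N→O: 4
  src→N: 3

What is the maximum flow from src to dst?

4

Augment src→N→O→dst: bottleneck 3. Total 3.
Augment src→M→N→O→dst: bottleneck 1. Total 4.
No augmenting path remains in the residual graph.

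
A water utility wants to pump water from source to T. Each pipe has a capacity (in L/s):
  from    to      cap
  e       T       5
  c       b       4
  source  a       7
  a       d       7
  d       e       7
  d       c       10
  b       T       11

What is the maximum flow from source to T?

Augment source->a->d->e->T: bottleneck 5. Total 5.
Augment source->a->d->c->b->T: bottleneck 2. Total 7.
No augmenting path remains in the residual graph.

7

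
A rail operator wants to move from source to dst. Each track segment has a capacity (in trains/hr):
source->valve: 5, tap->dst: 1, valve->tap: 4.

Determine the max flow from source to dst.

Augment source->valve->tap->dst: bottleneck 1. Total 1.
No augmenting path remains in the residual graph.

1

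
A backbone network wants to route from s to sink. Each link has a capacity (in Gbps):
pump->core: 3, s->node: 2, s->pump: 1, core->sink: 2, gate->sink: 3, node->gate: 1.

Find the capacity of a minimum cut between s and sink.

Max flow = 2 (via 2 augmenting paths).
In the residual at optimum, the set reachable from s is {node, s}.
Cut edges: node->gate (cap 1), s->pump (cap 1). Sum = 2.

2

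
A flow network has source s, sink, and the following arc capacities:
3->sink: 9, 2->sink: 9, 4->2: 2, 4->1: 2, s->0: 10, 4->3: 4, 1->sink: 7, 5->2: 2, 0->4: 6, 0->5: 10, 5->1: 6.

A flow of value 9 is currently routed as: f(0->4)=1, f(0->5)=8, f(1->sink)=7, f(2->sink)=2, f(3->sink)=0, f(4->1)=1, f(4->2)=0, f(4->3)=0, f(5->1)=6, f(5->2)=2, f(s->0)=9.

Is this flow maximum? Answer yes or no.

Residual path s->0->4->2->sink has bottleneck 1 > 0.
Pushing 1 along it raises the flow to 10, so the given flow is not maximum.

No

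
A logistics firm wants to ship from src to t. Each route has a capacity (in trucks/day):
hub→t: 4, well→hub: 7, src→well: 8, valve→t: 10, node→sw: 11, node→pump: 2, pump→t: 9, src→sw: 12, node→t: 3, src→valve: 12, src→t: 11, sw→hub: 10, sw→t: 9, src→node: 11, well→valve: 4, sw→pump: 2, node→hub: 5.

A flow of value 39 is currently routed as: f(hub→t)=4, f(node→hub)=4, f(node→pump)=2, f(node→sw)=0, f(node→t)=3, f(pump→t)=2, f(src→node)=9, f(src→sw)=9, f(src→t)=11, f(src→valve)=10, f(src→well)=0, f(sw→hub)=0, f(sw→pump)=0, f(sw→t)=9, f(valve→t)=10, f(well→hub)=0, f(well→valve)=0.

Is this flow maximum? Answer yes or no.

No

Residual path src→sw→pump→t has bottleneck 2 > 0.
Pushing 2 along it raises the flow to 41, so the given flow is not maximum.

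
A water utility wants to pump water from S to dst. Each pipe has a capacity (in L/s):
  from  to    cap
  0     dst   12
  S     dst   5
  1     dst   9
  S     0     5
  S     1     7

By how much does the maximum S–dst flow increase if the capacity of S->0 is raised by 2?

2

Original max flow = 17.
After raising cap(S->0), augmenting paths through that edge carry 2 more units.
New max flow = 19. Increase = 2.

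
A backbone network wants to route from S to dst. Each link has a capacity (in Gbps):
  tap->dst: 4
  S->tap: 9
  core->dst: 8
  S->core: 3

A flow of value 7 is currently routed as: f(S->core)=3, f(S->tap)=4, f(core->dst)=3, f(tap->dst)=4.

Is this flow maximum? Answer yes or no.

Residual reachable from S: {S, tap}; dst is not reachable.
Saturated cut: S->core, tap->dst with total capacity 7 = current flow value. Flow is maximum.

Yes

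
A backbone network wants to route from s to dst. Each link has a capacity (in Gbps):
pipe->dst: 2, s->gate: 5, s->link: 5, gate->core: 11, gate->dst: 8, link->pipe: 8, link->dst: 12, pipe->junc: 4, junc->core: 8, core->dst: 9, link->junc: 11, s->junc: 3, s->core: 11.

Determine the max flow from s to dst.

Augment s->link->dst: bottleneck 5. Total 5.
Augment s->gate->dst: bottleneck 5. Total 10.
Augment s->core->dst: bottleneck 9. Total 19.
No augmenting path remains in the residual graph.

19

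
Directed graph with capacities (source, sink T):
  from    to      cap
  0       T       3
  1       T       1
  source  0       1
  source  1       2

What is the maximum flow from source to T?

Augment source→0→T: bottleneck 1. Total 1.
Augment source→1→T: bottleneck 1. Total 2.
No augmenting path remains in the residual graph.

2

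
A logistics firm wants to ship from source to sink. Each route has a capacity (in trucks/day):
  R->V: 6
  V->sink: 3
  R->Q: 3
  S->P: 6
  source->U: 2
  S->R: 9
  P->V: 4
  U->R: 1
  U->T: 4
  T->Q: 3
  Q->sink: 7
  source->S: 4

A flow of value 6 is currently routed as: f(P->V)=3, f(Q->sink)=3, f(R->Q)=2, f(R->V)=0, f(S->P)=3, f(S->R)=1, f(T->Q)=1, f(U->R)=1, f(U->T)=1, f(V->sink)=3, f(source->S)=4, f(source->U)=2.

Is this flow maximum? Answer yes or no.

Residual reachable from source: {source}; sink is not reachable.
Saturated cut: source->S, source->U with total capacity 6 = current flow value. Flow is maximum.

Yes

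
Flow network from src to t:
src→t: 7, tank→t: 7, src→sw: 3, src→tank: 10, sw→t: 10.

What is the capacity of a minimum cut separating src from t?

17

Max flow = 17 (via 3 augmenting paths).
In the residual at optimum, the set reachable from src is {src, tank}.
Cut edges: src→sw (cap 3), src→t (cap 7), tank→t (cap 7). Sum = 17.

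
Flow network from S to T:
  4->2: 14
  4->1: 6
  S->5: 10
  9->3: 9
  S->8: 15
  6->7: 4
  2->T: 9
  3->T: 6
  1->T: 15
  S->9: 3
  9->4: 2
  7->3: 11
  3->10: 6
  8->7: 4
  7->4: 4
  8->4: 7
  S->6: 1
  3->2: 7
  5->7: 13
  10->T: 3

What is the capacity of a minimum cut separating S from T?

Max flow = 24 (via 8 augmenting paths).
In the residual at optimum, the set reachable from S is {10, 2, 3, 4, 5, 6, 7, 8, 9, S}.
Cut edges: 4->1 (cap 6), 3->T (cap 6), 10->T (cap 3), 2->T (cap 9). Sum = 24.

24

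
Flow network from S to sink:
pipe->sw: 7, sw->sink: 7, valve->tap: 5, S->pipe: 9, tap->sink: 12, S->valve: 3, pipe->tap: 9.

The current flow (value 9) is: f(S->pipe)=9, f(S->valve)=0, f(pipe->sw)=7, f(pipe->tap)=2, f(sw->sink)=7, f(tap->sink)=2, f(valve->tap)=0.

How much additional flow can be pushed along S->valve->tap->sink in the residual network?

Residual capacities along the path: S->valve: 3, valve->tap: 5, tap->sink: 10.
Minimum is 3.

3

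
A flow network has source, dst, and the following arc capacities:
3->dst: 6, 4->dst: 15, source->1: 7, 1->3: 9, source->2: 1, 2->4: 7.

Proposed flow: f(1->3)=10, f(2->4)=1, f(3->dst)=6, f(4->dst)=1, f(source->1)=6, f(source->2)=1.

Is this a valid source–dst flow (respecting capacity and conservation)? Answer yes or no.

Capacity violated on 1->3: flow 10 > capacity 9.

No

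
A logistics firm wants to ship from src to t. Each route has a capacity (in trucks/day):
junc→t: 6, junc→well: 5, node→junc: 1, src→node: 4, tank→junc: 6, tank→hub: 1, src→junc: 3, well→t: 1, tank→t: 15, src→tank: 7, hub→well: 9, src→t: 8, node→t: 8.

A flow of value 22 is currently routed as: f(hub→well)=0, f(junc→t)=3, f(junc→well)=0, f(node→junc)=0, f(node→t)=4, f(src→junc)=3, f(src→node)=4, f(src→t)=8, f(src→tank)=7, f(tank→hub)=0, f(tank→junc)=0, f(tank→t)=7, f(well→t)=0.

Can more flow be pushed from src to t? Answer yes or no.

Residual reachable from src: {src}; t is not reachable.
Saturated cut: src→node, src→tank, src→junc, src→t with total capacity 22 = current flow value. Flow is maximum.

No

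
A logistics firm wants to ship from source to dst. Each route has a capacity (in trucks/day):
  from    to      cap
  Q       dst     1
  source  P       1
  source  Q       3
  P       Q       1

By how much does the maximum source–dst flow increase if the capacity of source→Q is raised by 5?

0

Original max flow = 1.
Edge source→Q does not cross the min cut (source side {P, Q, source}), so extra capacity there cannot help.
New max flow = 1. Increase = 0.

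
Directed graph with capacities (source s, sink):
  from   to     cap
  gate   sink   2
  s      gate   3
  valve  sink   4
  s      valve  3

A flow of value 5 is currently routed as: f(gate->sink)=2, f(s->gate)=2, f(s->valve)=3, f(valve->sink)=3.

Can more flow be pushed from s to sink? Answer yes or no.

Residual reachable from s: {gate, s}; sink is not reachable.
Saturated cut: s->valve, gate->sink with total capacity 5 = current flow value. Flow is maximum.

No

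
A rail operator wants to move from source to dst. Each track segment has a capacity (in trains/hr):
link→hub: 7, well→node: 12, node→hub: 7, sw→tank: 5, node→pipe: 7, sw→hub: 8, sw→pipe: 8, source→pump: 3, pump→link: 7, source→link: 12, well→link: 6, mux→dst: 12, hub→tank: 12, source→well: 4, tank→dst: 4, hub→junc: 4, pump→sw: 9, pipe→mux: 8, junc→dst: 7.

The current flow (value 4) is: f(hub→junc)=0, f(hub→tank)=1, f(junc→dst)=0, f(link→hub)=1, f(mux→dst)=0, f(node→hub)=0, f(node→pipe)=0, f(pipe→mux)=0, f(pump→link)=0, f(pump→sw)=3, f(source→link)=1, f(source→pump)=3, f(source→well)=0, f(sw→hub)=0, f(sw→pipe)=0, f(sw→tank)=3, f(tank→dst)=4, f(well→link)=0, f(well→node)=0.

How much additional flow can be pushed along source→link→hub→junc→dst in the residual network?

4

Residual capacities along the path: source→link: 11, link→hub: 6, hub→junc: 4, junc→dst: 7.
Minimum is 4.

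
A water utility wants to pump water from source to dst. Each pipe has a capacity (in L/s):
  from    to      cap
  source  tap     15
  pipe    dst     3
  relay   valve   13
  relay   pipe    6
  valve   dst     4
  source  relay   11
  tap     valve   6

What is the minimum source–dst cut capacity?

Max flow = 7 (via 2 augmenting paths).
In the residual at optimum, the set reachable from source is {pipe, relay, source, tap, valve}.
Cut edges: pipe->dst (cap 3), valve->dst (cap 4). Sum = 7.

7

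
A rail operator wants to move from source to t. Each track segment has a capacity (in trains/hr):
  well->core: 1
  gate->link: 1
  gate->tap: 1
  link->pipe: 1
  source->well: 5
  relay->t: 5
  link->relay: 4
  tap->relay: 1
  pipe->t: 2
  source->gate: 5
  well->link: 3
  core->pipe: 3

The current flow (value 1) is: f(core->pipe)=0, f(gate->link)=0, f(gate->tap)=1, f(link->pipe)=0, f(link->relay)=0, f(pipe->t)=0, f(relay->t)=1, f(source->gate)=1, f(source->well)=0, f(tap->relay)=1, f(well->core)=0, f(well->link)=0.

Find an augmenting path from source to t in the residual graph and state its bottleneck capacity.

source->gate->link->relay->t, bottleneck 1

Residual along source->gate->link->relay->t: source->gate: 4, gate->link: 1, link->relay: 4, relay->t: 4.
Bottleneck = min = 1.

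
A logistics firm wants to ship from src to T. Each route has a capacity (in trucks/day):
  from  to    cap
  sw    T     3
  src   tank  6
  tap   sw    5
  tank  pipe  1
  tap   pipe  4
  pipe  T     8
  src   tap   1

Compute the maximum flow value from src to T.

2

Augment src→tap→sw→T: bottleneck 1. Total 1.
Augment src→tank→pipe→T: bottleneck 1. Total 2.
No augmenting path remains in the residual graph.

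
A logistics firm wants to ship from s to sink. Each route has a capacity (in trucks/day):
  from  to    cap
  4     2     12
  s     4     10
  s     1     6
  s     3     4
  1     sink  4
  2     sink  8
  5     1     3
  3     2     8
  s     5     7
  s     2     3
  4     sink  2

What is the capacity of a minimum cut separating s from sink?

14

Max flow = 14 (via 4 augmenting paths).
In the residual at optimum, the set reachable from s is {1, 2, 3, 4, 5, s}.
Cut edges: 1->sink (cap 4), 4->sink (cap 2), 2->sink (cap 8). Sum = 14.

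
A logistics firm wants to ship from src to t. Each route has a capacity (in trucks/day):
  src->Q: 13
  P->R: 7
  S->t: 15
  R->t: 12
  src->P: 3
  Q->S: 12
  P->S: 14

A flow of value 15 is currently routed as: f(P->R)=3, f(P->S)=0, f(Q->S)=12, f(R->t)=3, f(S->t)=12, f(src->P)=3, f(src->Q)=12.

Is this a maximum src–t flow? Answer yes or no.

Residual reachable from src: {Q, src}; t is not reachable.
Saturated cut: src->P, Q->S with total capacity 15 = current flow value. Flow is maximum.

Yes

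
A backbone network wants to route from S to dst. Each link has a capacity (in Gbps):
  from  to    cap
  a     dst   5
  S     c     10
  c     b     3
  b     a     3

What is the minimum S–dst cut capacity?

3

Max flow = 3 (via 1 augmenting path).
In the residual at optimum, the set reachable from S is {S, c}.
Cut edges: c->b (cap 3). Sum = 3.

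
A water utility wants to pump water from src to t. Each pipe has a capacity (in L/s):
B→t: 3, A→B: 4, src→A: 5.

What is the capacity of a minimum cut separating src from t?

3

Max flow = 3 (via 1 augmenting path).
In the residual at optimum, the set reachable from src is {A, B, src}.
Cut edges: B→t (cap 3). Sum = 3.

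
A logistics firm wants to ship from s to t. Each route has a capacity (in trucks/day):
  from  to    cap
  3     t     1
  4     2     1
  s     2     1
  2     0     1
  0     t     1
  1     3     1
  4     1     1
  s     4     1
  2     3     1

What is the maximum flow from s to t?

2

Augment s→2→0→t: bottleneck 1. Total 1.
Augment s→4→1→3→t: bottleneck 1. Total 2.
No augmenting path remains in the residual graph.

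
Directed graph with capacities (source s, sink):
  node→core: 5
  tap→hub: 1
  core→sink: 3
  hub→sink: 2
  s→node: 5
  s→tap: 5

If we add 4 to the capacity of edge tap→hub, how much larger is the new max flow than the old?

1

Original max flow = 4.
After raising cap(tap→hub), augmenting paths through that edge carry 1 more unit.
New max flow = 5. Increase = 1.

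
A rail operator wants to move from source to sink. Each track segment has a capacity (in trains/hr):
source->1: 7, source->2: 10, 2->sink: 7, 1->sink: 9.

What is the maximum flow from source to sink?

14

Augment source->1->sink: bottleneck 7. Total 7.
Augment source->2->sink: bottleneck 7. Total 14.
No augmenting path remains in the residual graph.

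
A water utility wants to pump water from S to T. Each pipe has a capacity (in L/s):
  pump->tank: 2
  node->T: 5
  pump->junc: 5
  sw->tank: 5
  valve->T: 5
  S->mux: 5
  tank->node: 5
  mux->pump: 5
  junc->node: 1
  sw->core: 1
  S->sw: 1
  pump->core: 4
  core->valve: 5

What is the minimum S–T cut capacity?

6

Max flow = 6 (via 3 augmenting paths).
In the residual at optimum, the set reachable from S is {S}.
Cut edges: S->mux (cap 5), S->sw (cap 1). Sum = 6.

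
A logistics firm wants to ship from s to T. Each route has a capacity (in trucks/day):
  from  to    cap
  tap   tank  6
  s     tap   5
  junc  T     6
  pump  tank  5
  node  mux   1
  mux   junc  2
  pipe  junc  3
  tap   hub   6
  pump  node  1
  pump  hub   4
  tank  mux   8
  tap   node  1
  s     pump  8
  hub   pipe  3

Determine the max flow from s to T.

Augment s→tap→hub→pipe→junc→T: bottleneck 3. Total 3.
Augment s→tap→tank→mux→junc→T: bottleneck 2. Total 5.
No augmenting path remains in the residual graph.

5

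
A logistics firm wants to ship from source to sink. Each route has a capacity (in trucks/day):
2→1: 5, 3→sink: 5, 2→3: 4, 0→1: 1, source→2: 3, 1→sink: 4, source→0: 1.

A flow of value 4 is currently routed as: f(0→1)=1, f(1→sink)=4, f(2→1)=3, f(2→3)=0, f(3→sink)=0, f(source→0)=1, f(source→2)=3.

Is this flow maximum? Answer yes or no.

Yes

Residual reachable from source: {source}; sink is not reachable.
Saturated cut: source→0, source→2 with total capacity 4 = current flow value. Flow is maximum.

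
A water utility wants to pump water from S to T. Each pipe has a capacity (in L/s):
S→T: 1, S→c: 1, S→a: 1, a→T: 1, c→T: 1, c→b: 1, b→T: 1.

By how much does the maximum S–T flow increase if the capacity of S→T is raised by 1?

Original max flow = 3.
After raising cap(S→T), augmenting paths through that edge carry 1 more unit.
New max flow = 4. Increase = 1.

1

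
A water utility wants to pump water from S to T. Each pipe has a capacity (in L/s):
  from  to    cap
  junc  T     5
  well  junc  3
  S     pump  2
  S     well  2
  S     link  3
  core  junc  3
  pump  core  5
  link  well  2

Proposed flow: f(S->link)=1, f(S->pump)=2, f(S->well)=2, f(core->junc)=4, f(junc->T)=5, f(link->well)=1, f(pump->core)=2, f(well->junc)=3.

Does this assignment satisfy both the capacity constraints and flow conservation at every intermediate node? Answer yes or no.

No

Capacity violated on core->junc: flow 4 > capacity 3.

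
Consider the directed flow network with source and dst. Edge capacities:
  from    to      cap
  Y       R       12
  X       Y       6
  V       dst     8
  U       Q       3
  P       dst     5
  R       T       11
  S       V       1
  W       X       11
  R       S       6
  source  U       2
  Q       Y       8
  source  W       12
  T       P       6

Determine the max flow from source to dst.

6

Augment source→U→Q→Y→R→T→P→dst: bottleneck 2. Total 2.
Augment source→W→X→Y→R→T→P→dst: bottleneck 3. Total 5.
Augment source→W→X→Y→R→S→V→dst: bottleneck 1. Total 6.
No augmenting path remains in the residual graph.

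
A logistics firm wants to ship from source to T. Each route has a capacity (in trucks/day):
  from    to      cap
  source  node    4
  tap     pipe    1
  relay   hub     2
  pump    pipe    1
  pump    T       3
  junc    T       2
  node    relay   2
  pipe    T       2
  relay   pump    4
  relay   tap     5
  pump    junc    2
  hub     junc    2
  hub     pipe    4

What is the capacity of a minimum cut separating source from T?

2

Max flow = 2 (via 1 augmenting path).
In the residual at optimum, the set reachable from source is {node, source}.
Cut edges: node→relay (cap 2). Sum = 2.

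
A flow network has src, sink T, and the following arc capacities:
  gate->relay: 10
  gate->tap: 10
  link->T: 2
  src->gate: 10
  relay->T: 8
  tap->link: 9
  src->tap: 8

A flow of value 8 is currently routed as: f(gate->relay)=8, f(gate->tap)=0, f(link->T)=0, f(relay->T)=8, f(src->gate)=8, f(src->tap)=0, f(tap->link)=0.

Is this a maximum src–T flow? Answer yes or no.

Residual path src->tap->link->T has bottleneck 2 > 0.
Pushing 2 along it raises the flow to 10, so the given flow is not maximum.

No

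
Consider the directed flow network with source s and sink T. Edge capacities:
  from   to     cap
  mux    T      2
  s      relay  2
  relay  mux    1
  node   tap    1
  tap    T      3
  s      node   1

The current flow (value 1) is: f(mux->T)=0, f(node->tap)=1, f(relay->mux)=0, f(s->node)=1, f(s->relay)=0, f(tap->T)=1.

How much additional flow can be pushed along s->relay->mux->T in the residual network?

1

Residual capacities along the path: s->relay: 2, relay->mux: 1, mux->T: 2.
Minimum is 1.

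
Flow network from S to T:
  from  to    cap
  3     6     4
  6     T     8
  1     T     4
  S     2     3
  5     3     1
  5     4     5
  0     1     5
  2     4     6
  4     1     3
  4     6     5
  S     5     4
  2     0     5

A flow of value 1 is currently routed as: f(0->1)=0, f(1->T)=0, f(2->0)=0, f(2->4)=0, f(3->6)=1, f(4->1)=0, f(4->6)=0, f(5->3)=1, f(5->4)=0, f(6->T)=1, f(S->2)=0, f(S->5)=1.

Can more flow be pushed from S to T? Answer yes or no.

Yes

Residual path S->5->4->6->T has bottleneck 3 > 0.
Pushing 3 along it raises the flow to 4, so the given flow is not maximum.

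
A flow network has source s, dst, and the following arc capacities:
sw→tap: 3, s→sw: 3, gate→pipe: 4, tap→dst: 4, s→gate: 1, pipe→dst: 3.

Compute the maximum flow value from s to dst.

Augment s→gate→pipe→dst: bottleneck 1. Total 1.
Augment s→sw→tap→dst: bottleneck 3. Total 4.
No augmenting path remains in the residual graph.

4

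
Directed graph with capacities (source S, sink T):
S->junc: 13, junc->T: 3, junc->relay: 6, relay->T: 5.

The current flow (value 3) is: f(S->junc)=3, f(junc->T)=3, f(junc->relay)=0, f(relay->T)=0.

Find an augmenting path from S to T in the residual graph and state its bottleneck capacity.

Residual along S->junc->relay->T: S->junc: 10, junc->relay: 6, relay->T: 5.
Bottleneck = min = 5.

S->junc->relay->T, bottleneck 5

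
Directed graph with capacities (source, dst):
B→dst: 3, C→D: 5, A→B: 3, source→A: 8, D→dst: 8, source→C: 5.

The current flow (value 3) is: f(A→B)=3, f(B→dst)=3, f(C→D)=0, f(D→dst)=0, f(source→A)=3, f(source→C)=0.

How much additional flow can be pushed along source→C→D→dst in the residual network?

5

Residual capacities along the path: source→C: 5, C→D: 5, D→dst: 8.
Minimum is 5.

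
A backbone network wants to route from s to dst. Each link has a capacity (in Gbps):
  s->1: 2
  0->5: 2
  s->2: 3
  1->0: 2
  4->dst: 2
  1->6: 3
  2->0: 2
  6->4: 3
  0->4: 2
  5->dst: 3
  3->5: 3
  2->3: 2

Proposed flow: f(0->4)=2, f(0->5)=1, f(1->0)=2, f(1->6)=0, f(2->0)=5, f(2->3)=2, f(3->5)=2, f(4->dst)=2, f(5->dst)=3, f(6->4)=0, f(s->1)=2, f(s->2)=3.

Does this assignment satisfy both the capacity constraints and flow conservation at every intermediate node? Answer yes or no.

No

Capacity violated on 2->0: flow 5 > capacity 2.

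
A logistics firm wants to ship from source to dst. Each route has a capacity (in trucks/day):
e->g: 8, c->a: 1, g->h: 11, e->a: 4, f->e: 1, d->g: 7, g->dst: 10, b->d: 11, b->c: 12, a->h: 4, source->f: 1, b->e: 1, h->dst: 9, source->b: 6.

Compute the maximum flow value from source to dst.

7

Augment source->b->d->g->dst: bottleneck 6. Total 6.
Augment source->f->e->g->dst: bottleneck 1. Total 7.
No augmenting path remains in the residual graph.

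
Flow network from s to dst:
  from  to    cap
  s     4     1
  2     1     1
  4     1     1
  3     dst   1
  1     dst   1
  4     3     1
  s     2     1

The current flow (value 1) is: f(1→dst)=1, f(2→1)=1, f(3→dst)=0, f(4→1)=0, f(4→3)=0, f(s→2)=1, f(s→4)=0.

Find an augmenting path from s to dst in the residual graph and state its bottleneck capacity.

s→4→3→dst, bottleneck 1

Residual along s→4→3→dst: s→4: 1, 4→3: 1, 3→dst: 1.
Bottleneck = min = 1.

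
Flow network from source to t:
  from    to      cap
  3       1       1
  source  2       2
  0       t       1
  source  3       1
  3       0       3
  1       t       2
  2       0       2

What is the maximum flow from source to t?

2

Augment source->2->0->t: bottleneck 1. Total 1.
Augment source->3->1->t: bottleneck 1. Total 2.
No augmenting path remains in the residual graph.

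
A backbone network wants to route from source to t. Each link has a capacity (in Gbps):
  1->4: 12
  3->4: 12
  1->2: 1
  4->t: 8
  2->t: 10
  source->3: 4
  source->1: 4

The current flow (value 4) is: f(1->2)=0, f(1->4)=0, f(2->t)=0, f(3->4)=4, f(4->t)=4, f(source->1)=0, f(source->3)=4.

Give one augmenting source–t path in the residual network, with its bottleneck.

source->1->4->t, bottleneck 4

Residual along source->1->4->t: source->1: 4, 1->4: 12, 4->t: 4.
Bottleneck = min = 4.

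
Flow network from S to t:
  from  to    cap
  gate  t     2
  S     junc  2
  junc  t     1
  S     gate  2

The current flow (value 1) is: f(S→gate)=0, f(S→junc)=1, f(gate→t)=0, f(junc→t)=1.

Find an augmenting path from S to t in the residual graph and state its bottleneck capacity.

Residual along S→gate→t: S→gate: 2, gate→t: 2.
Bottleneck = min = 2.

S→gate→t, bottleneck 2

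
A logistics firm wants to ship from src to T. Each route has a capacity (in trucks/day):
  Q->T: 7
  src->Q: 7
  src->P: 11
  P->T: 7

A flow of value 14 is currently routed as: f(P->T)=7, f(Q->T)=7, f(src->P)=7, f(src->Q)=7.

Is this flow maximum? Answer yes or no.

Yes

Residual reachable from src: {P, src}; T is not reachable.
Saturated cut: src->Q, P->T with total capacity 14 = current flow value. Flow is maximum.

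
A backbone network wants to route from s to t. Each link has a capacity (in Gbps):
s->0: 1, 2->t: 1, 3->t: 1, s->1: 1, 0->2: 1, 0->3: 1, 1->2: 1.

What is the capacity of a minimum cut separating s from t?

2

Max flow = 2 (via 2 augmenting paths).
In the residual at optimum, the set reachable from s is {s}.
Cut edges: s->0 (cap 1), s->1 (cap 1). Sum = 2.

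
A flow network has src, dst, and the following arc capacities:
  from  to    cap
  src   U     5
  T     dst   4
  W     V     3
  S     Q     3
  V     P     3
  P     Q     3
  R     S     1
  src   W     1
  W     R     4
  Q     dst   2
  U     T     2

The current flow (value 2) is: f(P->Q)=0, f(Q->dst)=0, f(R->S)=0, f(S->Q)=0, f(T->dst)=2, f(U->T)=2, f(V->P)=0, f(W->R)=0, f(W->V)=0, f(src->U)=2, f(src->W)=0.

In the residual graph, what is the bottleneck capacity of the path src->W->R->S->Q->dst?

1

Residual capacities along the path: src->W: 1, W->R: 4, R->S: 1, S->Q: 3, Q->dst: 2.
Minimum is 1.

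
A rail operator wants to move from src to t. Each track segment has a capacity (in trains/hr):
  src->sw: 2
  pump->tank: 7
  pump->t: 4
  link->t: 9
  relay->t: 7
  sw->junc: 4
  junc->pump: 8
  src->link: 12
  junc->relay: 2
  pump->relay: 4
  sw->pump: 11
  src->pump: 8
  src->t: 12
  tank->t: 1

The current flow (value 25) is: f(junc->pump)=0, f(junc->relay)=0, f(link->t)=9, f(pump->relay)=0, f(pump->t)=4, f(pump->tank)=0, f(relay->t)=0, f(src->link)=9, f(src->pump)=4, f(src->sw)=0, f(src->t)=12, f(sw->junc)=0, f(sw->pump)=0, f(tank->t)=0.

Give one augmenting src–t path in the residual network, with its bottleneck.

Residual along src->pump->tank->t: src->pump: 4, pump->tank: 7, tank->t: 1.
Bottleneck = min = 1.

src->pump->tank->t, bottleneck 1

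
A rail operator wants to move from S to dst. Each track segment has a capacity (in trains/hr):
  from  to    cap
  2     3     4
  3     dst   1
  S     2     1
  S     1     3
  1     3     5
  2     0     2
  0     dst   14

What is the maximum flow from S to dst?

2

Augment S->1->3->dst: bottleneck 1. Total 1.
Augment S->2->0->dst: bottleneck 1. Total 2.
No augmenting path remains in the residual graph.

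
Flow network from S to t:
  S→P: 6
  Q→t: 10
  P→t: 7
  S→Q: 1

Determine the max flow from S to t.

Augment S→Q→t: bottleneck 1. Total 1.
Augment S→P→t: bottleneck 6. Total 7.
No augmenting path remains in the residual graph.

7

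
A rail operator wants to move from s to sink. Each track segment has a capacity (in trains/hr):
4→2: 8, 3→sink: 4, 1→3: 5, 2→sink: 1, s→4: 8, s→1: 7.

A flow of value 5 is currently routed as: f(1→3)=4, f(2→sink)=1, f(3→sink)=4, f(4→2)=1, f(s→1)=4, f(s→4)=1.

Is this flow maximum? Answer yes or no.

Yes

Residual reachable from s: {1, 2, 3, 4, s}; sink is not reachable.
Saturated cut: 2→sink, 3→sink with total capacity 5 = current flow value. Flow is maximum.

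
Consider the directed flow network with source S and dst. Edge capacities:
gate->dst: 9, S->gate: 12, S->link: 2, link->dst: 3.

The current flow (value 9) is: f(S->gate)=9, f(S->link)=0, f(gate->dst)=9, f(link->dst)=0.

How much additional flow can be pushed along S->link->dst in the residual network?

2

Residual capacities along the path: S->link: 2, link->dst: 3.
Minimum is 2.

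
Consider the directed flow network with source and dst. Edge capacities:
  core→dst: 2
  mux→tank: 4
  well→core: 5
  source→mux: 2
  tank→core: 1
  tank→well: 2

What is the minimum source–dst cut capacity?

Max flow = 2 (via 2 augmenting paths).
In the residual at optimum, the set reachable from source is {source}.
Cut edges: source→mux (cap 2). Sum = 2.

2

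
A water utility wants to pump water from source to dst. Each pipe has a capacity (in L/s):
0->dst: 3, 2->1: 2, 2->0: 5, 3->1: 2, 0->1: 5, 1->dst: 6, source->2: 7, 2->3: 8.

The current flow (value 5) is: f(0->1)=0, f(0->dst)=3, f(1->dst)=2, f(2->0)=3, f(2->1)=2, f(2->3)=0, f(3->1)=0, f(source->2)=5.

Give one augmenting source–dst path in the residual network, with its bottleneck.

source->2->0->1->dst, bottleneck 2

Residual along source->2->0->1->dst: source->2: 2, 2->0: 2, 0->1: 5, 1->dst: 4.
Bottleneck = min = 2.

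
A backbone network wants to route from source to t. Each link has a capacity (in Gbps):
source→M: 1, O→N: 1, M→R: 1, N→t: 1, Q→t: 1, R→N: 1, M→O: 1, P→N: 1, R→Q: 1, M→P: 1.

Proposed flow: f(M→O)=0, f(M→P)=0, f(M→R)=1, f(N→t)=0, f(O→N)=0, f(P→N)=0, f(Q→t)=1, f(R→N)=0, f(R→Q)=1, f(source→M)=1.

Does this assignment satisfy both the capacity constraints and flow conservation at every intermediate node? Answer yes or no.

Yes

Every edge has 0 ≤ f(e) ≤ cap(e).
At each intermediate node, inflow equals outflow.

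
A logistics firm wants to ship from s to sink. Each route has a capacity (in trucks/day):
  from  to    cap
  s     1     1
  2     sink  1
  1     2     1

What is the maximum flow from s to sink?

Augment s→1→2→sink: bottleneck 1. Total 1.
No augmenting path remains in the residual graph.

1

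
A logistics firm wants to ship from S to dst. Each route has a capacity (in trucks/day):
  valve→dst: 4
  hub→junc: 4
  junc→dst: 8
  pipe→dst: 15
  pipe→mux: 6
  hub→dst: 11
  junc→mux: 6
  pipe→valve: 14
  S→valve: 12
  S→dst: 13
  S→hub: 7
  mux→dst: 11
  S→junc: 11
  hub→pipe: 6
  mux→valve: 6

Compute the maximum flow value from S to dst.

Augment S→dst: bottleneck 13. Total 13.
Augment S→hub→dst: bottleneck 7. Total 20.
Augment S→junc→dst: bottleneck 8. Total 28.
Augment S→valve→dst: bottleneck 4. Total 32.
Augment S→junc→mux→dst: bottleneck 3. Total 35.
No augmenting path remains in the residual graph.

35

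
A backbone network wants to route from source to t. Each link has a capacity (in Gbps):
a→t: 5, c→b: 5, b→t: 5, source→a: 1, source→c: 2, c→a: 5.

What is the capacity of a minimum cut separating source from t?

Max flow = 3 (via 2 augmenting paths).
In the residual at optimum, the set reachable from source is {source}.
Cut edges: source→c (cap 2), source→a (cap 1). Sum = 3.

3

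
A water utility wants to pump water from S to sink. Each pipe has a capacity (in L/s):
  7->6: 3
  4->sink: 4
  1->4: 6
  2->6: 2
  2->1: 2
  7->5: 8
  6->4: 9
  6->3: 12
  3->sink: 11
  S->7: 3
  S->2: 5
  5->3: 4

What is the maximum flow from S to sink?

7

Augment S->2->1->4->sink: bottleneck 2. Total 2.
Augment S->2->6->4->sink: bottleneck 2. Total 4.
Augment S->7->6->3->sink: bottleneck 3. Total 7.
No augmenting path remains in the residual graph.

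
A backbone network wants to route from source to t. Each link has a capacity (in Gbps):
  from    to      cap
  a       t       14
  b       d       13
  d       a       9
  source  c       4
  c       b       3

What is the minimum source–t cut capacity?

3

Max flow = 3 (via 1 augmenting path).
In the residual at optimum, the set reachable from source is {c, source}.
Cut edges: c->b (cap 3). Sum = 3.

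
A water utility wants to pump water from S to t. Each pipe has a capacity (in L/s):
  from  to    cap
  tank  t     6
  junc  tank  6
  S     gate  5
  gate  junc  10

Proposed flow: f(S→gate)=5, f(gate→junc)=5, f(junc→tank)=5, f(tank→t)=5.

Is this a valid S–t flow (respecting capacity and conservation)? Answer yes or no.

Yes

Every edge has 0 ≤ f(e) ≤ cap(e).
At each intermediate node, inflow equals outflow.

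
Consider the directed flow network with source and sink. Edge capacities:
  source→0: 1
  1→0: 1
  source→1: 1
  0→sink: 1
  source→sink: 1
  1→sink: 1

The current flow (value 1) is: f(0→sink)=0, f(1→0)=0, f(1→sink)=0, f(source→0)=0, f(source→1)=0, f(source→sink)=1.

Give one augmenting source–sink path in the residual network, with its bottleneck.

Residual along source→1→sink: source→1: 1, 1→sink: 1.
Bottleneck = min = 1.

source→1→sink, bottleneck 1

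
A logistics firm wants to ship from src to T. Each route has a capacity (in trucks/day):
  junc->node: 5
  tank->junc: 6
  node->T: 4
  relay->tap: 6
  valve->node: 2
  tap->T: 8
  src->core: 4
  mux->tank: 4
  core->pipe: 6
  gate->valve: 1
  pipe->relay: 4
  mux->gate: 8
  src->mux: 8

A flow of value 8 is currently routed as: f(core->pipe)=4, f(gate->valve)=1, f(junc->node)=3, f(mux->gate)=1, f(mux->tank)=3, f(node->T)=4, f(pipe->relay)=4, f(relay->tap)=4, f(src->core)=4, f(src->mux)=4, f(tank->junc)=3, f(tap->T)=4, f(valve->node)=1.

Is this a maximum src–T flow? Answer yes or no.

Residual reachable from src: {gate, junc, mux, node, src, tank, valve}; T is not reachable.
Saturated cut: src->core, node->T with total capacity 8 = current flow value. Flow is maximum.

Yes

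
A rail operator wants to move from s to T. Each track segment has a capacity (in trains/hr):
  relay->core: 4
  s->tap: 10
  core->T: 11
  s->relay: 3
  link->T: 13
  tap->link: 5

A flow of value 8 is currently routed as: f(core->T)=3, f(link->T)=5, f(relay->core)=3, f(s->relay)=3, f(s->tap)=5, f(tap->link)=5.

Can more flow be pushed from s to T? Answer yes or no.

Residual reachable from s: {s, tap}; T is not reachable.
Saturated cut: tap->link, s->relay with total capacity 8 = current flow value. Flow is maximum.

No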